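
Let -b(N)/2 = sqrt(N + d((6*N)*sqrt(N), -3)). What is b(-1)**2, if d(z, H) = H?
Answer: -16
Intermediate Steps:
b(N) = -2*sqrt(-3 + N) (b(N) = -2*sqrt(N - 3) = -2*sqrt(-3 + N))
b(-1)**2 = (-2*sqrt(-3 - 1))**2 = (-4*I)**2 = -16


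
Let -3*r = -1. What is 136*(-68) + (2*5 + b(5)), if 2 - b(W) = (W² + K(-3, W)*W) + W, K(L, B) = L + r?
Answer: -27758/3 ≈ -9252.7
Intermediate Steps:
r = ⅓ (r = -⅓*(-1) = ⅓ ≈ 0.33333)
K(L, B) = ⅓ + L (K(L, B) = L + ⅓ = ⅓ + L)
b(W) = 2 - W² + 5*W/3 (b(W) = 2 - ((W² + (⅓ - 3)*W) + W) = 2 - ((W² - 8*W/3) + W) = 2 - (W² - 5*W/3) = 2 + (-W² + 5*W/3) = 2 - W² + 5*W/3)
136*(-68) + (2*5 + b(5)) = 136*(-68) + (2*5 + (2 - 1*5² + (5/3)*5)) = -9248 + (10 + (2 - 1*25 + 25/3)) = -9248 + (10 + (2 - 25 + 25/3)) = -9248 + (10 - 44/3) = -9248 - 14/3 = -27758/3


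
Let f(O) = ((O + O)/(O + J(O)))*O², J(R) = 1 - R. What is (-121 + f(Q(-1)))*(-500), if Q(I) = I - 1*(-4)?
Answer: 33500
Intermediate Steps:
Q(I) = 4 + I (Q(I) = I + 4 = 4 + I)
f(O) = 2*O³ (f(O) = ((O + O)/(O + (1 - O)))*O² = ((2*O)/1)*O² = ((2*O)*1)*O² = (2*O)*O² = 2*O³)
(-121 + f(Q(-1)))*(-500) = (-121 + 2*(4 - 1)³)*(-500) = (-121 + 2*3³)*(-500) = (-121 + 2*27)*(-500) = (-121 + 54)*(-500) = -67*(-500) = 33500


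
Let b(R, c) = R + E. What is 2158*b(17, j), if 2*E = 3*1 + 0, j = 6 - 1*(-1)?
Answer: 39923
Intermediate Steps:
j = 7 (j = 6 + 1 = 7)
E = 3/2 (E = (3*1 + 0)/2 = (3 + 0)/2 = (½)*3 = 3/2 ≈ 1.5000)
b(R, c) = 3/2 + R (b(R, c) = R + 3/2 = 3/2 + R)
2158*b(17, j) = 2158*(3/2 + 17) = 2158*(37/2) = 39923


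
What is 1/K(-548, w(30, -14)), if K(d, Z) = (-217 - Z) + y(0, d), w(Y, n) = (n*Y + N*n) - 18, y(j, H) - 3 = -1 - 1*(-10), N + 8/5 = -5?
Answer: 5/703 ≈ 0.0071124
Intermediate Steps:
N = -33/5 (N = -8/5 - 5 = -33/5 ≈ -6.6000)
y(j, H) = 12 (y(j, H) = 3 + (-1 - 1*(-10)) = 3 + (-1 + 10) = 3 + 9 = 12)
w(Y, n) = -18 - 33*n/5 + Y*n (w(Y, n) = (n*Y - 33*n/5) - 18 = (Y*n - 33*n/5) - 18 = (-33*n/5 + Y*n) - 18 = -18 - 33*n/5 + Y*n)
K(d, Z) = -205 - Z (K(d, Z) = (-217 - Z) + 12 = -205 - Z)
1/K(-548, w(30, -14)) = 1/(-205 - (-18 - 33/5*(-14) + 30*(-14))) = 1/(-205 - (-18 + 462/5 - 420)) = 1/(-205 - 1*(-1728/5)) = 1/(-205 + 1728/5) = 1/(703/5) = 5/703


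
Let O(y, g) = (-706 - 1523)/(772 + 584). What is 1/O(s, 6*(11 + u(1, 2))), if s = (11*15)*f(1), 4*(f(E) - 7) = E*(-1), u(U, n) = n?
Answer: -452/743 ≈ -0.60834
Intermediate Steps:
f(E) = 7 - E/4 (f(E) = 7 + (E*(-1))/4 = 7 + (-E)/4 = 7 - E/4)
s = 4455/4 (s = (11*15)*(7 - ¼*1) = 165*(7 - ¼) = 165*(27/4) = 4455/4 ≈ 1113.8)
O(y, g) = -743/452 (O(y, g) = -2229/1356 = -2229*1/1356 = -743/452)
1/O(s, 6*(11 + u(1, 2))) = 1/(-743/452) = -452/743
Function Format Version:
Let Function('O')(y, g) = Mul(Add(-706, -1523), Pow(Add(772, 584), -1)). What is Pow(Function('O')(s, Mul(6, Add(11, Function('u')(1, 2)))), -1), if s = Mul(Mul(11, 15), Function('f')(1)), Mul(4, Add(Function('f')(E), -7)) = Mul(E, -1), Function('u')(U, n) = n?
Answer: Rational(-452, 743) ≈ -0.60834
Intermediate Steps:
Function('f')(E) = Add(7, Mul(Rational(-1, 4), E)) (Function('f')(E) = Add(7, Mul(Rational(1, 4), Mul(E, -1))) = Add(7, Mul(Rational(1, 4), Mul(-1, E))) = Add(7, Mul(Rational(-1, 4), E)))
s = Rational(4455, 4) (s = Mul(Mul(11, 15), Add(7, Mul(Rational(-1, 4), 1))) = Mul(165, Add(7, Rational(-1, 4))) = Mul(165, Rational(27, 4)) = Rational(4455, 4) ≈ 1113.8)
Function('O')(y, g) = Rational(-743, 452) (Function('O')(y, g) = Mul(-2229, Pow(1356, -1)) = Mul(-2229, Rational(1, 1356)) = Rational(-743, 452))
Pow(Function('O')(s, Mul(6, Add(11, Function('u')(1, 2)))), -1) = Pow(Rational(-743, 452), -1) = Rational(-452, 743)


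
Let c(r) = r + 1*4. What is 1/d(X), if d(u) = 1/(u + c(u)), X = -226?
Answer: -448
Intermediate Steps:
c(r) = 4 + r (c(r) = r + 4 = 4 + r)
d(u) = 1/(4 + 2*u) (d(u) = 1/(u + (4 + u)) = 1/(4 + 2*u))
1/d(X) = 1/(1/(2*(2 - 226))) = 1/((1/2)/(-224)) = 1/((1/2)*(-1/224)) = 1/(-1/448) = -448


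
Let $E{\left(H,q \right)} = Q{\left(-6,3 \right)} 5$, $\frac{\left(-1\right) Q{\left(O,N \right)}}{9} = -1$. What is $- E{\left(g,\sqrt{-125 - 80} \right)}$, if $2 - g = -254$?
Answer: $-45$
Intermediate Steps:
$g = 256$ ($g = 2 - -254 = 2 + 254 = 256$)
$Q{\left(O,N \right)} = 9$ ($Q{\left(O,N \right)} = \left(-9\right) \left(-1\right) = 9$)
$E{\left(H,q \right)} = 45$ ($E{\left(H,q \right)} = 9 \cdot 5 = 45$)
$- E{\left(g,\sqrt{-125 - 80} \right)} = \left(-1\right) 45 = -45$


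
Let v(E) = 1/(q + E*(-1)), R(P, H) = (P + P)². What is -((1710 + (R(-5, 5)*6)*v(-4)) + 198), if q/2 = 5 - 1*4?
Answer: -2008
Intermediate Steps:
q = 2 (q = 2*(5 - 1*4) = 2*(5 - 4) = 2*1 = 2)
R(P, H) = 4*P² (R(P, H) = (2*P)² = 4*P²)
v(E) = 1/(2 - E) (v(E) = 1/(2 + E*(-1)) = 1/(2 - E))
-((1710 + (R(-5, 5)*6)*v(-4)) + 198) = -((1710 + ((4*(-5)²)*6)*(-1/(-2 - 4))) + 198) = -((1710 + ((4*25)*6)*(-1/(-6))) + 198) = -((1710 + (100*6)*(-1*(-⅙))) + 198) = -((1710 + 600*(⅙)) + 198) = -((1710 + 100) + 198) = -(1810 + 198) = -1*2008 = -2008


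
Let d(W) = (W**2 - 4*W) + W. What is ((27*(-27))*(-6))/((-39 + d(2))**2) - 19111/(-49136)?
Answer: 247046455/82597616 ≈ 2.9910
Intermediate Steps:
d(W) = W**2 - 3*W
((27*(-27))*(-6))/((-39 + d(2))**2) - 19111/(-49136) = ((27*(-27))*(-6))/((-39 + 2*(-3 + 2))**2) - 19111/(-49136) = (-729*(-6))/((-39 + 2*(-1))**2) - 19111*(-1/49136) = 4374/((-39 - 2)**2) + 19111/49136 = 4374/((-41)**2) + 19111/49136 = 4374/1681 + 19111/49136 = 247046455/82597616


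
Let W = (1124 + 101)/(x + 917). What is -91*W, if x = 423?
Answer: -22295/268 ≈ -83.190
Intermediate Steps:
W = 245/268 (W = (1124 + 101)/(423 + 917) = 1225/1340 = 1225*(1/1340) = 245/268 ≈ 0.91418)
-91*W = -91*245/268 = -22295/268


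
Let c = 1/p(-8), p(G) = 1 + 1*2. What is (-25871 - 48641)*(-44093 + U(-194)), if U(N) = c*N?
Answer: 9870828176/3 ≈ 3.2903e+9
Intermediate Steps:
p(G) = 3 (p(G) = 1 + 2 = 3)
c = ⅓ (c = 1/3 = ⅓ ≈ 0.33333)
U(N) = N/3
(-25871 - 48641)*(-44093 + U(-194)) = (-25871 - 48641)*(-44093 + (⅓)*(-194)) = -74512*(-44093 - 194/3) = -74512*(-132473/3) = 9870828176/3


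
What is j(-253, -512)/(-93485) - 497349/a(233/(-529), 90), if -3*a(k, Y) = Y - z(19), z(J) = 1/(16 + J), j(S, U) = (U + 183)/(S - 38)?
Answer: 202949239923722/12237974445 ≈ 16584.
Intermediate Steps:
j(S, U) = (183 + U)/(-38 + S)
a(k, Y) = 1/105 - Y/3 (a(k, Y) = -(Y - 1/(16 + 19))/3 = -(Y - 1/35)/3 = -(-1/35 + Y)/3 = 1/105 - Y/3)
j(-253, -512)/(-93485) - 497349/a(233/(-529), 90) = ((183 - 512)/(-38 - 253))/(-93485) - 497349/(1/105 - ⅓*90) = (-329/(-291))*(-1/93485) - 497349/(1/105 - 30) = -1/291*(-329)*(-1/93485) - 497349/(-3149/105) = (329/291)*(-1/93485) - 497349*(-105/3149) = -47/3886305 + 52221645/3149 = 202949239923722/12237974445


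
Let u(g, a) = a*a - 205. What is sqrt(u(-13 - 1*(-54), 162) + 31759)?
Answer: 39*sqrt(38) ≈ 240.41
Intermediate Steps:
u(g, a) = -205 + a**2 (u(g, a) = a**2 - 205 = -205 + a**2)
sqrt(u(-13 - 1*(-54), 162) + 31759) = sqrt((-205 + 162**2) + 31759) = sqrt((-205 + 26244) + 31759) = sqrt(26039 + 31759) = sqrt(57798) = 39*sqrt(38)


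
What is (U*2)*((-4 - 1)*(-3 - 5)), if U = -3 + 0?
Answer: -240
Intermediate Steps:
U = -3
(U*2)*((-4 - 1)*(-3 - 5)) = (-3*2)*((-4 - 1)*(-3 - 5)) = -(-30)*(-8) = -6*40 = -240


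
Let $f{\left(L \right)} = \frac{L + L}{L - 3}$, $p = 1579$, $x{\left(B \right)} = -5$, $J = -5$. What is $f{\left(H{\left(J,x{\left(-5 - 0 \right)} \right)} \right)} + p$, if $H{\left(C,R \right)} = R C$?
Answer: $\frac{17394}{11} \approx 1581.3$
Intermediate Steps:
$H{\left(C,R \right)} = C R$
$f{\left(L \right)} = \frac{2 L}{-3 + L}$
$f{\left(H{\left(J,x{\left(-5 - 0 \right)} \right)} \right)} + p = \frac{2 \left(\left(-5\right) \left(-5\right)\right)}{-3 - -25} + 1579 = 2 \cdot 25 \frac{1}{-3 + 25} + 1579 = 2 \cdot 25 \cdot \frac{1}{22} + 1579 = \frac{25}{11} + 1579 = \frac{17394}{11}$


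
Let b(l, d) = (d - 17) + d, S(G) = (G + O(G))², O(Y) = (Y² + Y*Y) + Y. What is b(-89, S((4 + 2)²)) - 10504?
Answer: 14183271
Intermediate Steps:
O(Y) = Y + 2*Y² (O(Y) = (Y² + Y²) + Y = 2*Y² + Y = Y + 2*Y²)
S(G) = (G + G*(1 + 2*G))²
b(l, d) = -17 + 2*d (b(l, d) = (-17 + d) + d = -17 + 2*d)
b(-89, S((4 + 2)²)) - 10504 = (-17 + 2*(4*((4 + 2)²)²*(1 + (4 + 2)²)²)) - 10504 = (-17 + 2*(4*(6²)²*(1 + 6²)²)) - 10504 = (-17 + 2*(4*36²*(1 + 36)²)) - 10504 = (-17 + 2*(4*1296*37²)) - 10504 = (-17 + 2*(4*1296*1369)) - 10504 = (-17 + 2*7096896) - 10504 = (-17 + 14193792) - 10504 = 14193775 - 10504 = 14183271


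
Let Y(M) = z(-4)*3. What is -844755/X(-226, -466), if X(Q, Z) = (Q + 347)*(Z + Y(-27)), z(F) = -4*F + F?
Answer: 168951/10406 ≈ 16.236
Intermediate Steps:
z(F) = -3*F
Y(M) = 36 (Y(M) = -3*(-4)*3 = 12*3 = 36)
X(Q, Z) = (36 + Z)*(347 + Q) (X(Q, Z) = (Q + 347)*(Z + 36) = (347 + Q)*(36 + Z) = (36 + Z)*(347 + Q))
-844755/X(-226, -466) = -844755/(12492 + 36*(-226) + 347*(-466) - 226*(-466)) = -844755/(12492 - 8136 - 161702 + 105316) = -844755/(-52030) = -844755*(-1/52030) = 168951/10406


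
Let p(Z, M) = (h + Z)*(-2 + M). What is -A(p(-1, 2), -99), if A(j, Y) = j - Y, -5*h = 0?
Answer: -99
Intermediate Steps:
h = 0 (h = -⅕*0 = 0)
p(Z, M) = Z*(-2 + M) (p(Z, M) = (0 + Z)*(-2 + M) = Z*(-2 + M))
-A(p(-1, 2), -99) = -(-(-2 + 2) - 1*(-99)) = -(-1*0 + 99) = -(0 + 99) = -1*99 = -99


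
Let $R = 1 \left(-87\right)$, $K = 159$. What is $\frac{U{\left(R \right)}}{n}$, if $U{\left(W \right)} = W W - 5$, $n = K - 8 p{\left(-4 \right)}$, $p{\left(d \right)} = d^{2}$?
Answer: $244$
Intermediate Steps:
$R = -87$
$n = 31$ ($n = 159 - 8 \left(-4\right)^{2} = 159 - 128 = 31$)
$U{\left(W \right)} = -5 + W^{2}$ ($U{\left(W \right)} = W^{2} - 5 = -5 + W^{2}$)
$\frac{U{\left(R \right)}}{n} = \frac{-5 + \left(-87\right)^{2}}{31} = \left(-5 + 7569\right) \frac{1}{31} = 7564 \cdot \frac{1}{31} = 244$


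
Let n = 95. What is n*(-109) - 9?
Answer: -10364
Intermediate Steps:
n*(-109) - 9 = 95*(-109) - 9 = -10355 - 9 = -10364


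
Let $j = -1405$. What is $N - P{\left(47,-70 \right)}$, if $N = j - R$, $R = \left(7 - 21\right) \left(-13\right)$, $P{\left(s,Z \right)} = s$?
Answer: $-1634$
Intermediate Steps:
$R = 182$ ($R = \left(-14\right) \left(-13\right) = 182$)
$N = -1587$ ($N = -1405 - 182 = -1587$)
$N - P{\left(47,-70 \right)} = -1587 - 47 = -1634$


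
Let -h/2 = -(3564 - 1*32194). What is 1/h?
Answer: -1/57260 ≈ -1.7464e-5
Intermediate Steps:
h = -57260 (h = -(-2)*(3564 - 1*32194) = -(-2)*(3564 - 32194) = -(-2)*(-28630) = -2*28630 = -57260)
1/h = 1/(-57260) = -1/57260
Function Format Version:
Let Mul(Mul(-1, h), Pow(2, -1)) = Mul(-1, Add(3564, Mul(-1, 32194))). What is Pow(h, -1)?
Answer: Rational(-1, 57260) ≈ -1.7464e-5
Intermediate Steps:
h = -57260 (h = Mul(-2, Mul(-1, Add(3564, Mul(-1, 32194)))) = Mul(-2, Mul(-1, Add(3564, -32194))) = Mul(-2, Mul(-1, -28630)) = Mul(-2, 28630) = -57260)
Pow(h, -1) = Pow(-57260, -1) = Rational(-1, 57260)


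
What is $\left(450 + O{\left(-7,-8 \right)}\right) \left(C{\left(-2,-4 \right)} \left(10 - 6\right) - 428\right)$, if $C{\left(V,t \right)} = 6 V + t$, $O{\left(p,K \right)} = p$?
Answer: $-217956$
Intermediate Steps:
$C{\left(V,t \right)} = t + 6 V$
$\left(450 + O{\left(-7,-8 \right)}\right) \left(C{\left(-2,-4 \right)} \left(10 - 6\right) - 428\right) = \left(450 - 7\right) \left(\left(-4 + 6 \left(-2\right)\right) \left(10 - 6\right) - 428\right) = 443 \left(\left(-4 - 12\right) 4 - 428\right) = 443 \left(\left(-16\right) 4 - 428\right) = 443 \left(-64 - 428\right) = 443 \left(-492\right) = -217956$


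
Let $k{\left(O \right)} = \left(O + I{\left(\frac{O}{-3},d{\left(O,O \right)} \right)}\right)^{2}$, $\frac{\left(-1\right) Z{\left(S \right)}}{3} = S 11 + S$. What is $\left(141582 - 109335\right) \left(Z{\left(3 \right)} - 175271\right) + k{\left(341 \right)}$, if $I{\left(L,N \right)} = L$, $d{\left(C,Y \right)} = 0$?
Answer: $- \frac{50898554393}{9} \approx -5.6554 \cdot 10^{9}$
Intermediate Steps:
$Z{\left(S \right)} = - 36 S$ ($Z{\left(S \right)} = - 3 \left(S 11 + S\right) = - 3 \left(11 S + S\right) = - 3 \cdot 12 S = - 36 S$)
$k{\left(O \right)} = \frac{4 O^{2}}{9}$ ($k{\left(O \right)} = \left(O + \frac{O}{-3}\right)^{2} = \left(O + O \left(- \frac{1}{3}\right)\right)^{2} = \left(O - \frac{O}{3}\right)^{2} = \left(\frac{2 O}{3}\right)^{2} = \frac{4 O^{2}}{9}$)
$\left(141582 - 109335\right) \left(Z{\left(3 \right)} - 175271\right) + k{\left(341 \right)} = \left(141582 - 109335\right) \left(\left(-36\right) 3 - 175271\right) + \frac{4 \cdot 341^{2}}{9} = 32247 \left(-108 - 175271\right) + \frac{4}{9} \cdot 116281 = 32247 \left(-175379\right) + \frac{465124}{9} = -5655446613 + \frac{465124}{9} = - \frac{50898554393}{9}$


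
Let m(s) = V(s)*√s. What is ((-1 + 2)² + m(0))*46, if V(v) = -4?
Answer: 46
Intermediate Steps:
m(s) = -4*√s
((-1 + 2)² + m(0))*46 = ((-1 + 2)² - 4*√0)*46 = (1² - 4*0)*46 = (1 + 0)*46 = 1*46 = 46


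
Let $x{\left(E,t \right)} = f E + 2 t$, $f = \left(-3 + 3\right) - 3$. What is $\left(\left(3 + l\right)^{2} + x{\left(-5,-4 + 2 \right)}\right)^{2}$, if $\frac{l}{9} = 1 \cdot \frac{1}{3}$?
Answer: $2209$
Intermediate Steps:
$l = 3$ ($l = 9 \cdot 1 \cdot \frac{1}{3} = 9 \cdot \frac{1}{3} = 3$)
$f = -3$ ($f = 0 - 3 = -3$)
$x{\left(E,t \right)} = - 3 E + 2 t$
$\left(\left(3 + l\right)^{2} + x{\left(-5,-4 + 2 \right)}\right)^{2} = \left(\left(3 + 3\right)^{2} + \left(\left(-3\right) \left(-5\right) + 2 \left(-4 + 2\right)\right)\right)^{2} = \left(6^{2} + \left(15 + 2 \left(-2\right)\right)\right)^{2} = \left(36 + \left(15 - 4\right)\right)^{2} = \left(36 + 11\right)^{2} = 47^{2} = 2209$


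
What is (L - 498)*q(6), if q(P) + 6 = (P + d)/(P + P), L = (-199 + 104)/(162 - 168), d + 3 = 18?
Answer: 49181/24 ≈ 2049.2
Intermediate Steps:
d = 15 (d = -3 + 18 = 15)
L = 95/6 (L = -95/(-6) = -95*(-⅙) = 95/6 ≈ 15.833)
q(P) = -6 + (15 + P)/(2*P) (q(P) = -6 + (P + 15)/(P + P) = -6 + (15 + P)/((2*P)) = -6 + (15 + P)*(1/(2*P)) = -6 + (15 + P)/(2*P))
(L - 498)*q(6) = (95/6 - 498)*((½)*(15 - 11*6)/6) = -2893*(15 - 66)/(12*6) = -2893*(-51)/(12*6) = -2893/6*(-17/4) = 49181/24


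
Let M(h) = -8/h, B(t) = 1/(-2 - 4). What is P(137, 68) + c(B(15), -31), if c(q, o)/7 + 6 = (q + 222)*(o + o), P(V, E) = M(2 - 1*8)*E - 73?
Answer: -96300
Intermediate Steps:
B(t) = -1/6 (B(t) = 1/(-6) = -1/6)
P(V, E) = -73 + 4*E/3 (P(V, E) = (-8/(2 - 1*8))*E - 73 = (-8/(2 - 8))*E - 73 = (-8/(-6))*E - 73 = (-8*(-1/6))*E - 73 = 4*E/3 - 73 = -73 + 4*E/3)
c(q, o) = -42 + 14*o*(222 + q) (c(q, o) = -42 + 7*((q + 222)*(o + o)) = -42 + 7*((222 + q)*(2*o)) = -42 + 7*(2*o*(222 + q)) = -42 + 14*o*(222 + q))
P(137, 68) + c(B(15), -31) = (-73 + (4/3)*68) + (-42 + 3108*(-31) + 14*(-31)*(-1/6)) = (-73 + 272/3) + (-42 - 96348 + 217/3) = 53/3 - 288953/3 = -96300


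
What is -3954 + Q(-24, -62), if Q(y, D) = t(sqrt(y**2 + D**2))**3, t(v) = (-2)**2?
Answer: -3890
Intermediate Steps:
t(v) = 4
Q(y, D) = 64 (Q(y, D) = 4**3 = 64)
-3954 + Q(-24, -62) = -3954 + 64 = -3890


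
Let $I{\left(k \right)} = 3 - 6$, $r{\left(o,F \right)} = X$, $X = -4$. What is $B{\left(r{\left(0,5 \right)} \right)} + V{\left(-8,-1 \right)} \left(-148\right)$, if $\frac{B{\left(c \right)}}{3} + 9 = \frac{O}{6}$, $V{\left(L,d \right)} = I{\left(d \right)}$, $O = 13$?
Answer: $\frac{847}{2} \approx 423.5$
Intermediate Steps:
$r{\left(o,F \right)} = -4$
$I{\left(k \right)} = -3$ ($I{\left(k \right)} = 3 - 6 = -3$)
$V{\left(L,d \right)} = -3$
$B{\left(c \right)} = - \frac{41}{2}$ ($B{\left(c \right)} = -27 + 3 \cdot \frac{13}{6} = -27 + \frac{13}{2} = - \frac{41}{2}$)
$B{\left(r{\left(0,5 \right)} \right)} + V{\left(-8,-1 \right)} \left(-148\right) = - \frac{41}{2} - -444 = - \frac{41}{2} + 444 = \frac{847}{2}$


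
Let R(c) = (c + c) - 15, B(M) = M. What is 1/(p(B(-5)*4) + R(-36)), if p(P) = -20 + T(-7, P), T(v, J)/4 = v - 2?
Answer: -1/143 ≈ -0.0069930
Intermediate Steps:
T(v, J) = -8 + 4*v (T(v, J) = 4*(v - 2) = 4*(-2 + v) = -8 + 4*v)
R(c) = -15 + 2*c (R(c) = 2*c - 15 = -15 + 2*c)
p(P) = -56 (p(P) = -20 + (-8 + 4*(-7)) = -20 + (-8 - 28) = -20 - 36 = -56)
1/(p(B(-5)*4) + R(-36)) = 1/(-56 + (-15 + 2*(-36))) = 1/(-56 + (-15 - 72)) = 1/(-56 - 87) = 1/(-143) = -1/143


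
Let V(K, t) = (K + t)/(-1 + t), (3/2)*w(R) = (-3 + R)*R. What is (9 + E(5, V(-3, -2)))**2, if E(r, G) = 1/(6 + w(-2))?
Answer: 119025/1444 ≈ 82.427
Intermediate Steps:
w(R) = 2*R*(-3 + R)/3 (w(R) = 2*((-3 + R)*R)/3 = 2*(R*(-3 + R))/3 = 2*R*(-3 + R)/3)
V(K, t) = (K + t)/(-1 + t)
E(r, G) = 3/38 (E(r, G) = 1/(6 + (2/3)*(-2)*(-3 - 2)) = 1/(6 + (2/3)*(-2)*(-5)) = 1/(6 + 20/3) = 1/(38/3) = 3/38)
(9 + E(5, V(-3, -2)))**2 = (9 + 3/38)**2 = (345/38)**2 = 119025/1444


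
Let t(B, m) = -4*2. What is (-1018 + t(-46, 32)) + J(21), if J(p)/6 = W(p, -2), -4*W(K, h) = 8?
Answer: -1038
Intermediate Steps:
W(K, h) = -2 (W(K, h) = -¼*8 = -2)
J(p) = -12 (J(p) = 6*(-2) = -12)
t(B, m) = -8
(-1018 + t(-46, 32)) + J(21) = (-1018 - 8) - 12 = -1026 - 12 = -1038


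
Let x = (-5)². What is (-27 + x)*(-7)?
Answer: 14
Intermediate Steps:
x = 25
(-27 + x)*(-7) = (-27 + 25)*(-7) = -2*(-7) = 14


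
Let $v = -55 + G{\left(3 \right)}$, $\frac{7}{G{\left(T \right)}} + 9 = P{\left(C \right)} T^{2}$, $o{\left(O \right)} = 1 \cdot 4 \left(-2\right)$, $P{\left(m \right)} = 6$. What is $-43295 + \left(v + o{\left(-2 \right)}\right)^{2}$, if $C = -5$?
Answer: $- \frac{79674791}{2025} \approx -39346.0$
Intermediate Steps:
$o{\left(O \right)} = -8$ ($o{\left(O \right)} = 4 \left(-2\right) = -8$)
$G{\left(T \right)} = \frac{7}{-9 + 6 T^{2}}$
$v = - \frac{2468}{45}$ ($v = -55 + \frac{7}{3 \left(-3 + 2 \cdot 3^{2}\right)} = -55 + \frac{7}{3 \left(-3 + 2 \cdot 9\right)} = -55 + \frac{7}{3 \left(-3 + 18\right)} = -55 + \frac{7}{3 \cdot 15} = -55 + \frac{7}{3} \cdot \frac{1}{15} = -55 + \frac{7}{45} = - \frac{2468}{45} \approx -54.844$)
$-43295 + \left(v + o{\left(-2 \right)}\right)^{2} = -43295 + \left(- \frac{2468}{45} - 8\right)^{2} = -43295 + \left(- \frac{2828}{45}\right)^{2} = -43295 + \frac{7997584}{2025} = - \frac{79674791}{2025}$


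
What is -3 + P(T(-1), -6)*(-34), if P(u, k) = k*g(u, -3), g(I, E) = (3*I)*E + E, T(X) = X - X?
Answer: -615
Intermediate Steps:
T(X) = 0
g(I, E) = E + 3*E*I (g(I, E) = 3*E*I + E = E + 3*E*I)
P(u, k) = k*(-3 - 9*u) (P(u, k) = k*(-3*(1 + 3*u)) = k*(-3 - 9*u))
-3 + P(T(-1), -6)*(-34) = -3 + (3*(-6)*(-1 - 3*0))*(-34) = -3 + (3*(-6)*(-1 + 0))*(-34) = -3 + (3*(-6)*(-1))*(-34) = -3 + 18*(-34) = -3 - 612 = -615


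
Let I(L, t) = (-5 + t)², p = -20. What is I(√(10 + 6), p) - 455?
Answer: 170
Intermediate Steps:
I(√(10 + 6), p) - 455 = (-5 - 20)² - 455 = (-25)² - 455 = 625 - 455 = 170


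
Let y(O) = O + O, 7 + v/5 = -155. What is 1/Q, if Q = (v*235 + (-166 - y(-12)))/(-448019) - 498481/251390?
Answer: -112627496410/175441175259 ≈ -0.64197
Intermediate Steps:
v = -810 (v = -35 + 5*(-155) = -35 - 775 = -810)
y(O) = 2*O
Q = -175441175259/112627496410 (Q = (-810*235 + (-166 - 2*(-12)))/(-448019) - 498481/251390 = (-190350 + (-166 - 1*(-24)))*(-1/448019) - 498481*1/251390 = (-190350 + (-166 + 24))*(-1/448019) - 498481/251390 = (-190350 - 142)*(-1/448019) - 498481/251390 = -190492*(-1/448019) - 498481/251390 = 190492/448019 - 498481/251390 = -175441175259/112627496410 ≈ -1.5577)
1/Q = 1/(-175441175259/112627496410) = -112627496410/175441175259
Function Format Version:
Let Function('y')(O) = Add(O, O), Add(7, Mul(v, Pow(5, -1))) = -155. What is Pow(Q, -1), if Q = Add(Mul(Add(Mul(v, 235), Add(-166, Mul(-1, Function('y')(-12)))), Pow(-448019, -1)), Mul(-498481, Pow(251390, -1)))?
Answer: Rational(-112627496410, 175441175259) ≈ -0.64197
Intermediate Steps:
v = -810 (v = Add(-35, Mul(5, -155)) = Add(-35, -775) = -810)
Function('y')(O) = Mul(2, O)
Q = Rational(-175441175259, 112627496410) (Q = Add(Mul(Add(Mul(-810, 235), Add(-166, Mul(-1, Mul(2, -12)))), Pow(-448019, -1)), Mul(-498481, Pow(251390, -1))) = Add(Mul(Add(-190350, Add(-166, Mul(-1, -24))), Rational(-1, 448019)), Mul(-498481, Rational(1, 251390))) = Add(Mul(Add(-190350, Add(-166, 24)), Rational(-1, 448019)), Rational(-498481, 251390)) = Add(Mul(Add(-190350, -142), Rational(-1, 448019)), Rational(-498481, 251390)) = Add(Mul(-190492, Rational(-1, 448019)), Rational(-498481, 251390)) = Add(Rational(190492, 448019), Rational(-498481, 251390)) = Rational(-175441175259, 112627496410) ≈ -1.5577)
Pow(Q, -1) = Pow(Rational(-175441175259, 112627496410), -1) = Rational(-112627496410, 175441175259)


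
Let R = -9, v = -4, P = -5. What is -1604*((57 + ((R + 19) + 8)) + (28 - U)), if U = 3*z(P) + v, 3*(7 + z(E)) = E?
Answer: -213332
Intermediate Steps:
z(E) = -7 + E/3
U = -30 (U = 3*(-7 + (1/3)*(-5)) - 4 = 3*(-7 - 5/3) - 4 = 3*(-26/3) - 4 = -26 - 4 = -30)
-1604*((57 + ((R + 19) + 8)) + (28 - U)) = -1604*((57 + ((-9 + 19) + 8)) + (28 - 1*(-30))) = -1604*((57 + (10 + 8)) + (28 + 30)) = -1604*((57 + 18) + 58) = -1604*(75 + 58) = -1604*133 = -213332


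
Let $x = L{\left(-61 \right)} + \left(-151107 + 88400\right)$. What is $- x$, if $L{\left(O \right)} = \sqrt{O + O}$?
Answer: $62707 - i \sqrt{122} \approx 62707.0 - 11.045 i$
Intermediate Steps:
$L{\left(O \right)} = \sqrt{2} \sqrt{O}$ ($L{\left(O \right)} = \sqrt{2 O} = \sqrt{2} \sqrt{O}$)
$x = -62707 + i \sqrt{122}$ ($x = \sqrt{2} \sqrt{-61} + \left(-151107 + 88400\right) = \sqrt{2} i \sqrt{61} - 62707 = i \sqrt{122} - 62707 = -62707 + i \sqrt{122} \approx -62707.0 + 11.045 i$)
$- x = - (-62707 + i \sqrt{122}) = 62707 - i \sqrt{122}$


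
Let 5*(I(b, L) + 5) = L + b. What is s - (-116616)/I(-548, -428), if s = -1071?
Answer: -1655151/1001 ≈ -1653.5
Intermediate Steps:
I(b, L) = -5 + L/5 + b/5 (I(b, L) = -5 + (L + b)/5 = -5 + (L/5 + b/5) = -5 + L/5 + b/5)
s - (-116616)/I(-548, -428) = -1071 - (-116616)/(-5 + (⅕)*(-428) + (⅕)*(-548)) = -1071 - (-116616)/(-5 - 428/5 - 548/5) = -1071 - (-116616)/(-1001/5) = -1071 - (-116616)*(-5)/1001 = -1071 - 1*583080/1001 = -1071 - 583080/1001 = -1655151/1001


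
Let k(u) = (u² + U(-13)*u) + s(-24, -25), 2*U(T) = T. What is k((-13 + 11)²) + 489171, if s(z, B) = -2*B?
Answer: 489211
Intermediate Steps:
U(T) = T/2
k(u) = 50 + u² - 13*u/2 (k(u) = (u² + ((½)*(-13))*u) - 2*(-25) = (u² - 13*u/2) + 50 = 50 + u² - 13*u/2)
k((-13 + 11)²) + 489171 = (50 + ((-13 + 11)²)² - 13*(-13 + 11)²/2) + 489171 = (50 + ((-2)²)² - 13/2*(-2)²) + 489171 = (50 + 4² - 13/2*4) + 489171 = (50 + 16 - 26) + 489171 = 40 + 489171 = 489211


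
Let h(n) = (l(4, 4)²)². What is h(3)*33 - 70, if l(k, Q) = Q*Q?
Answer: 2162618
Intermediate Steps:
l(k, Q) = Q²
h(n) = 65536 (h(n) = ((4²)²)² = (16²)² = 256² = 65536)
h(3)*33 - 70 = 65536*33 - 70 = 2162688 - 70 = 2162618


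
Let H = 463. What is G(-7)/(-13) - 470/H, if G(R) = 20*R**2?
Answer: -459850/6019 ≈ -76.400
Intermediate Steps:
G(-7)/(-13) - 470/H = (20*(-7)**2)/(-13) - 470/463 = (20*49)*(-1/13) - 470*1/463 = 980*(-1/13) - 470/463 = -980/13 - 470/463 = -459850/6019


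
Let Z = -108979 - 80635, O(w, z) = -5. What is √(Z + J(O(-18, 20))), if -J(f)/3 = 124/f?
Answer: I*√4738490/5 ≈ 435.36*I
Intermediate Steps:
Z = -189614
J(f) = -372/f
√(Z + J(O(-18, 20))) = √(-189614 - 372/(-5)) = √(-189614 - 372*(-⅕)) = √(-189614 + 372/5) = √(-947698/5) = I*√4738490/5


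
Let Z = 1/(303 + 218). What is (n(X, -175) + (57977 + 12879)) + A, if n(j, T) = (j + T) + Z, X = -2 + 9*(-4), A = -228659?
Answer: -82326335/521 ≈ -1.5802e+5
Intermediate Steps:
X = -38 (X = -2 - 36 = -38)
Z = 1/521 ≈ 0.0019194
n(j, T) = 1/521 + T + j (n(j, T) = (j + T) + 1/521 = (T + j) + 1/521 = 1/521 + T + j)
(n(X, -175) + (57977 + 12879)) + A = ((1/521 - 175 - 38) + (57977 + 12879)) - 228659 = (-110972/521 + 70856) - 228659 = 36805004/521 - 228659 = -82326335/521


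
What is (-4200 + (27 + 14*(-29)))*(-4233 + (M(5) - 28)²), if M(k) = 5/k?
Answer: 16044816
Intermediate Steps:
(-4200 + (27 + 14*(-29)))*(-4233 + (M(5) - 28)²) = (-4200 + (27 + 14*(-29)))*(-4233 + (5/5 - 28)²) = (-4200 + (27 - 406))*(-4233 + (5*(⅕) - 28)²) = (-4200 - 379)*(-4233 + (1 - 28)²) = -4579*(-4233 + (-27)²) = -4579*(-4233 + 729) = -4579*(-3504) = 16044816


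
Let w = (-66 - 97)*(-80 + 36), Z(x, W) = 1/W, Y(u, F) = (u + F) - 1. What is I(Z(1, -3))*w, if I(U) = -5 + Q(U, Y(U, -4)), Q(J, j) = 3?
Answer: -14344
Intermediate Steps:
Y(u, F) = -1 + F + u (Y(u, F) = (F + u) - 1 = -1 + F + u)
Z(x, W) = 1/W
I(U) = -2 (I(U) = -5 + 3 = -2)
w = 7172 (w = -163*(-44) = 7172)
I(Z(1, -3))*w = -2*7172 = -14344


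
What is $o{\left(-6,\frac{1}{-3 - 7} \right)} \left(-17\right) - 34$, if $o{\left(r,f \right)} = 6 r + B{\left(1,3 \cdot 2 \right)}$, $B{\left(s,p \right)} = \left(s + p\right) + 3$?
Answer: $408$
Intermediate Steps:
$B{\left(s,p \right)} = 3 + p + s$ ($B{\left(s,p \right)} = \left(p + s\right) + 3 = 3 + p + s$)
$o{\left(r,f \right)} = 10 + 6 r$ ($o{\left(r,f \right)} = 6 r + \left(3 + 3 \cdot 2 + 1\right) = 6 r + \left(3 + 6 + 1\right) = 6 r + 10 = 10 + 6 r$)
$o{\left(-6,\frac{1}{-3 - 7} \right)} \left(-17\right) - 34 = \left(10 + 6 \left(-6\right)\right) \left(-17\right) - 34 = \left(10 - 36\right) \left(-17\right) - 34 = \left(-26\right) \left(-17\right) - 34 = 442 - 34 = 408$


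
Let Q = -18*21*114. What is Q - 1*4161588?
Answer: -4204680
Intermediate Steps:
Q = -43092 (Q = -378*114 = -43092)
Q - 1*4161588 = -43092 - 1*4161588 = -43092 - 4161588 = -4204680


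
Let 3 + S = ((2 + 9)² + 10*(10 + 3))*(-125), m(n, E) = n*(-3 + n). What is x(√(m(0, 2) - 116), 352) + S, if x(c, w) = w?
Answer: -31026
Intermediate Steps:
S = -31378 (S = -3 + ((2 + 9)² + 10*(10 + 3))*(-125) = -3 + (11² + 10*13)*(-125) = -3 + (121 + 130)*(-125) = -3 + 251*(-125) = -3 - 31375 = -31378)
x(√(m(0, 2) - 116), 352) + S = 352 - 31378 = -31026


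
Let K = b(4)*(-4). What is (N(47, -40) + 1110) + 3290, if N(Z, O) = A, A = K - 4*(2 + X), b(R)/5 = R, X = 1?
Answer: 4308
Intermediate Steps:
b(R) = 5*R
K = -80 (K = (5*4)*(-4) = 20*(-4) = -80)
A = -92 (A = -80 - 4*(2 + 1) = -80 - 4*3 = -80 - 12 = -92)
N(Z, O) = -92
(N(47, -40) + 1110) + 3290 = (-92 + 1110) + 3290 = 1018 + 3290 = 4308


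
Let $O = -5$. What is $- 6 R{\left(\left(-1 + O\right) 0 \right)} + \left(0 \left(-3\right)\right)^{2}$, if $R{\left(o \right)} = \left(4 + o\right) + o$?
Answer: $-24$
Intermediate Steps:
$R{\left(o \right)} = 4 + 2 o$
$- 6 R{\left(\left(-1 + O\right) 0 \right)} + \left(0 \left(-3\right)\right)^{2} = - 6 \left(4 + 2 \left(-1 - 5\right) 0\right) + \left(0 \left(-3\right)\right)^{2} = - 6 \left(4 + 2 \left(\left(-6\right) 0\right)\right) + 0^{2} = - 6 \left(4 + 2 \cdot 0\right) + 0 = - 6 \left(4 + 0\right) + 0 = \left(-6\right) 4 + 0 = -24 + 0 = -24$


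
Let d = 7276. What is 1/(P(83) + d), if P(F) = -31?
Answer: 1/7245 ≈ 0.00013803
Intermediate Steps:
1/(P(83) + d) = 1/(-31 + 7276) = 1/7245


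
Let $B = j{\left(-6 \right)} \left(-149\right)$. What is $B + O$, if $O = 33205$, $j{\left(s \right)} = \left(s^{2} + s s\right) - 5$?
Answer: $23222$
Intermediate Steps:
$j{\left(s \right)} = -5 + 2 s^{2}$ ($j{\left(s \right)} = \left(s^{2} + s^{2}\right) - 5 = 2 s^{2} - 5 = -5 + 2 s^{2}$)
$B = -9983$ ($B = \left(-5 + 2 \left(-6\right)^{2}\right) \left(-149\right) = \left(-5 + 2 \cdot 36\right) \left(-149\right) = \left(-5 + 72\right) \left(-149\right) = 67 \left(-149\right) = -9983$)
$B + O = -9983 + 33205 = 23222$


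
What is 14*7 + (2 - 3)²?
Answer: 99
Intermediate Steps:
14*7 + (2 - 3)² = 98 + (-1)² = 98 + 1 = 99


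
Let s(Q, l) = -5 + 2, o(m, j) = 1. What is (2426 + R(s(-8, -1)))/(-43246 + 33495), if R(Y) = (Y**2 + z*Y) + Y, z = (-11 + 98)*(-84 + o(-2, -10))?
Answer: -24095/9751 ≈ -2.4710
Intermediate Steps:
z = -7221 (z = (-11 + 98)*(-84 + 1) = 87*(-83) = -7221)
s(Q, l) = -3
R(Y) = Y**2 - 7220*Y (R(Y) = (Y**2 - 7221*Y) + Y = Y**2 - 7220*Y)
(2426 + R(s(-8, -1)))/(-43246 + 33495) = (2426 - 3*(-7220 - 3))/(-43246 + 33495) = (2426 - 3*(-7223))/(-9751) = (2426 + 21669)*(-1/9751) = 24095*(-1/9751) = -24095/9751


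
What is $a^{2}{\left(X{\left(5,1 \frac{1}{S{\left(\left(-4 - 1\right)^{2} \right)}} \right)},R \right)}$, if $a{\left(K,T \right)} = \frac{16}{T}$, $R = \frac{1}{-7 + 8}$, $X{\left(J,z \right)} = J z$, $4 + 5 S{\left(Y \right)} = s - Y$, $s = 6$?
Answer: $256$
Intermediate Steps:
$S{\left(Y \right)} = \frac{2}{5} - \frac{Y}{5}$ ($S{\left(Y \right)} = - \frac{4}{5} + \frac{6 - Y}{5} = - \frac{4}{5} - \left(- \frac{6}{5} + \frac{Y}{5}\right) = \frac{2}{5} - \frac{Y}{5}$)
$R = 1$ ($R = 1^{-1} = 1$)
$a^{2}{\left(X{\left(5,1 \frac{1}{S{\left(\left(-4 - 1\right)^{2} \right)}} \right)},R \right)} = \left(\frac{16}{1}\right)^{2} = \left(16 \cdot 1\right)^{2} = 16^{2} = 256$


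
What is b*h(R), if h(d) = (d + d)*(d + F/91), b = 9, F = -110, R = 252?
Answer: 14788656/13 ≈ 1.1376e+6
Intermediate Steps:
h(d) = 2*d*(-110/91 + d) (h(d) = (d + d)*(d - 110/91) = (2*d)*(d - 110*1/91) = (2*d)*(d - 110/91) = (2*d)*(-110/91 + d) = 2*d*(-110/91 + d))
b*h(R) = 9*((2/91)*252*(-110 + 91*252)) = 9*((2/91)*252*(-110 + 22932)) = 9*((2/91)*252*22822) = 9*(1643184/13) = 14788656/13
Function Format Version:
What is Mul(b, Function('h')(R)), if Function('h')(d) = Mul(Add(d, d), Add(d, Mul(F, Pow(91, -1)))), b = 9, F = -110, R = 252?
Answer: Rational(14788656, 13) ≈ 1.1376e+6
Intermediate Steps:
Function('h')(d) = Mul(2, d, Add(Rational(-110, 91), d)) (Function('h')(d) = Mul(Add(d, d), Add(d, Mul(-110, Pow(91, -1)))) = Mul(Mul(2, d), Add(d, Mul(-110, Rational(1, 91)))) = Mul(Mul(2, d), Add(d, Rational(-110, 91))) = Mul(Mul(2, d), Add(Rational(-110, 91), d)) = Mul(2, d, Add(Rational(-110, 91), d)))
Mul(b, Function('h')(R)) = Mul(9, Mul(Rational(2, 91), 252, Add(-110, Mul(91, 252)))) = Mul(9, Mul(Rational(2, 91), 252, Add(-110, 22932))) = Mul(9, Mul(Rational(2, 91), 252, 22822)) = Mul(9, Rational(1643184, 13)) = Rational(14788656, 13)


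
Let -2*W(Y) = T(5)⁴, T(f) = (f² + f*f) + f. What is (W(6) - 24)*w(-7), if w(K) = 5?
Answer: -45753365/2 ≈ -2.2877e+7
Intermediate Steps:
T(f) = f + 2*f² (T(f) = (f² + f²) + f = 2*f² + f = f + 2*f²)
W(Y) = -9150625/2 (W(Y) = -625*(1 + 2*5)⁴/2 = -625*(1 + 10)⁴/2 = -(5*11)⁴/2 = -½*55⁴ = -½*9150625 = -9150625/2)
(W(6) - 24)*w(-7) = (-9150625/2 - 24)*5 = -9150673/2*5 = -45753365/2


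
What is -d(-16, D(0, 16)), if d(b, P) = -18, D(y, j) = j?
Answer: 18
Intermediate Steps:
-d(-16, D(0, 16)) = -1*(-18) = 18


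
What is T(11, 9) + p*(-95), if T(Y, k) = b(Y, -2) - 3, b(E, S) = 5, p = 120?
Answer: -11398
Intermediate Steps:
T(Y, k) = 2 (T(Y, k) = 5 - 3 = 2)
T(11, 9) + p*(-95) = 2 + 120*(-95) = 2 - 11400 = -11398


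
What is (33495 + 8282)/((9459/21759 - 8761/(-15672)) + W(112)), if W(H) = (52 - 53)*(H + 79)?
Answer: -4748750481432/21597824707 ≈ -219.87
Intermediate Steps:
W(H) = -79 - H (W(H) = -(79 + H) = -79 - H)
(33495 + 8282)/((9459/21759 - 8761/(-15672)) + W(112)) = (33495 + 8282)/((9459/21759 - 8761/(-15672)) + (-79 - 1*112)) = 41777/((9459*(1/21759) - 8761*(-1/15672)) + (-79 - 112)) = 41777/((3153/7253 + 8761/15672) - 191) = 41777/(112957349/113669016 - 191) = 41777/(-21597824707/113669016) = 41777*(-113669016/21597824707) = -4748750481432/21597824707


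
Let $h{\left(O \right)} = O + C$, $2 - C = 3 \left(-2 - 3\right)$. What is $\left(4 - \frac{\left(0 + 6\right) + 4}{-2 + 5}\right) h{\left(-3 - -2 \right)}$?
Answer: $\frac{32}{3} \approx 10.667$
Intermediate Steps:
$C = 17$ ($C = 2 - 3 \left(-2 - 3\right) = 2 - 3 \left(-5\right) = 2 - -15 = 2 + 15 = 17$)
$h{\left(O \right)} = 17 + O$ ($h{\left(O \right)} = O + 17 = 17 + O$)
$\left(4 - \frac{\left(0 + 6\right) + 4}{-2 + 5}\right) h{\left(-3 - -2 \right)} = \left(4 - \frac{\left(0 + 6\right) + 4}{-2 + 5}\right) \left(17 - 1\right) = \left(4 - \frac{6 + 4}{3}\right) \left(17 + \left(-3 + 2\right)\right) = \left(4 - 10 \cdot \frac{1}{3}\right) \left(17 - 1\right) = \left(4 - \frac{10}{3}\right) 16 = \frac{2}{3} \cdot 16 = \frac{32}{3}$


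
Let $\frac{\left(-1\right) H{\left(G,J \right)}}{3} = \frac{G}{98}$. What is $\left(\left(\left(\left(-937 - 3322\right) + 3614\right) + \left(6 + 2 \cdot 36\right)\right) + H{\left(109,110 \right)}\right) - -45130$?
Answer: $\frac{4366847}{98} \approx 44560.0$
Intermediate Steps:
$H{\left(G,J \right)} = - \frac{3 G}{98}$ ($H{\left(G,J \right)} = - 3 \frac{G}{98} = - \frac{3 G}{98}$)
$\left(\left(\left(\left(-937 - 3322\right) + 3614\right) + \left(6 + 2 \cdot 36\right)\right) + H{\left(109,110 \right)}\right) - -45130 = \left(\left(\left(\left(-937 - 3322\right) + 3614\right) + \left(6 + 2 \cdot 36\right)\right) - \frac{327}{98}\right) - -45130 = \left(\left(\left(-4259 + 3614\right) + \left(6 + 72\right)\right) - \frac{327}{98}\right) + 45130 = \left(\left(-645 + 78\right) - \frac{327}{98}\right) + 45130 = \left(-567 - \frac{327}{98}\right) + 45130 = - \frac{55893}{98} + 45130 = \frac{4366847}{98}$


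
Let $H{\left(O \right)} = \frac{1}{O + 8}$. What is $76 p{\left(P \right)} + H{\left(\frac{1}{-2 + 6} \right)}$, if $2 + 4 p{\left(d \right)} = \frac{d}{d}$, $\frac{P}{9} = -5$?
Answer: $- \frac{623}{33} \approx -18.879$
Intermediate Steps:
$P = -45$ ($P = 9 \left(-5\right) = -45$)
$p{\left(d \right)} = - \frac{1}{4}$ ($p{\left(d \right)} = - \frac{1}{2} + \frac{d \frac{1}{d}}{4} = - \frac{1}{2} + \frac{1}{4} \cdot 1 = - \frac{1}{2} + \frac{1}{4} = - \frac{1}{4}$)
$H{\left(O \right)} = \frac{1}{8 + O}$
$76 p{\left(P \right)} + H{\left(\frac{1}{-2 + 6} \right)} = 76 \left(- \frac{1}{4}\right) + \frac{1}{8 + \frac{1}{-2 + 6}} = -19 + \frac{1}{8 + \frac{1}{4}} = -19 + \frac{1}{\frac{33}{4}} = -19 + \frac{4}{33} = - \frac{623}{33}$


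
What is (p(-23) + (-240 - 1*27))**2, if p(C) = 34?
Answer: 54289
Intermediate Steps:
(p(-23) + (-240 - 1*27))**2 = (34 + (-240 - 1*27))**2 = (34 + (-240 - 27))**2 = (34 - 267)**2 = (-233)**2 = 54289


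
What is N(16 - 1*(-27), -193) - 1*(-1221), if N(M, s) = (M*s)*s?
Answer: 1602928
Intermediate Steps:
N(M, s) = M*s²
N(16 - 1*(-27), -193) - 1*(-1221) = (16 - 1*(-27))*(-193)² - 1*(-1221) = (16 + 27)*37249 + 1221 = 43*37249 + 1221 = 1601707 + 1221 = 1602928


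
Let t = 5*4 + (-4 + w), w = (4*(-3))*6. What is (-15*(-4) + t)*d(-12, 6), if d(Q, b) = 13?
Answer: 52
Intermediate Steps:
w = -72 (w = -12*6 = -72)
t = -56 (t = 5*4 + (-4 - 72) = 20 - 76 = -56)
(-15*(-4) + t)*d(-12, 6) = (-15*(-4) - 56)*13 = (60 - 56)*13 = 4*13 = 52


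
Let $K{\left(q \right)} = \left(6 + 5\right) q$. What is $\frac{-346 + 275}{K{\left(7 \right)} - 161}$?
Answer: $\frac{71}{84} \approx 0.84524$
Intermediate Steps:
$K{\left(q \right)} = 11 q$
$\frac{-346 + 275}{K{\left(7 \right)} - 161} = \frac{-346 + 275}{11 \cdot 7 - 161} = - \frac{71}{77 - 161} = - \frac{71}{-84} = \left(-71\right) \left(- \frac{1}{84}\right) = \frac{71}{84}$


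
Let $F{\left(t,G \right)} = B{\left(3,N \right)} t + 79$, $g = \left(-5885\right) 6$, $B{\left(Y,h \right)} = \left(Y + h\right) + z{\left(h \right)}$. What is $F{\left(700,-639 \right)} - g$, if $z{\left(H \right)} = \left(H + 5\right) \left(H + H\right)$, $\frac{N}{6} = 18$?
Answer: $17198689$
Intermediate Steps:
$N = 108$ ($N = 6 \cdot 18 = 108$)
$z{\left(H \right)} = 2 H \left(5 + H\right)$ ($z{\left(H \right)} = \left(5 + H\right) 2 H = 2 H \left(5 + H\right)$)
$B{\left(Y,h \right)} = Y + h + 2 h \left(5 + h\right)$ ($B{\left(Y,h \right)} = \left(Y + h\right) + 2 h \left(5 + h\right) = Y + h + 2 h \left(5 + h\right)$)
$g = -35310$
$F{\left(t,G \right)} = 79 + 24519 t$ ($F{\left(t,G \right)} = \left(3 + 108 + 2 \cdot 108 \left(5 + 108\right)\right) t + 79 = \left(3 + 108 + 2 \cdot 108 \cdot 113\right) t + 79 = \left(3 + 108 + 24408\right) t + 79 = 24519 t + 79 = 79 + 24519 t$)
$F{\left(700,-639 \right)} - g = \left(79 + 24519 \cdot 700\right) - -35310 = \left(79 + 17163300\right) + 35310 = 17163379 + 35310 = 17198689$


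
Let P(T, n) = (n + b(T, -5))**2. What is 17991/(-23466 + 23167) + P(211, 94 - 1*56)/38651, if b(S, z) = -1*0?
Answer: -694938385/11556649 ≈ -60.133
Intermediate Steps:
b(S, z) = 0
P(T, n) = n**2 (P(T, n) = (n + 0)**2 = n**2)
17991/(-23466 + 23167) + P(211, 94 - 1*56)/38651 = 17991/(-23466 + 23167) + (94 - 1*56)**2/38651 = 17991/(-299) + (94 - 56)**2*(1/38651) = 17991*(-1/299) + 38**2*(1/38651) = -17991/299 + 1444*(1/38651) = -17991/299 + 1444/38651 = -694938385/11556649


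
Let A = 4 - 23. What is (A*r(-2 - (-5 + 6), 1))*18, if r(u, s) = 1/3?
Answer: -114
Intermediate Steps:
r(u, s) = ⅓
A = -19
(A*r(-2 - (-5 + 6), 1))*18 = -19*⅓*18 = -19/3*18 = -114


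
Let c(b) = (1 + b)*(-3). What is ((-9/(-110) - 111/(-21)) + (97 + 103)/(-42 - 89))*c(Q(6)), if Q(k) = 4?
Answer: -1162269/20174 ≈ -57.612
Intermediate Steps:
c(b) = -3 - 3*b
((-9/(-110) - 111/(-21)) + (97 + 103)/(-42 - 89))*c(Q(6)) = ((-9/(-110) - 111/(-21)) + (97 + 103)/(-42 - 89))*(-3 - 3*4) = ((-9*(-1/110) - 111*(-1/21)) + 200/(-131))*(-3 - 12) = ((9/110 + 37/7) + 200*(-1/131))*(-15) = (4133/770 - 200/131)*(-15) = (387423/100870)*(-15) = -1162269/20174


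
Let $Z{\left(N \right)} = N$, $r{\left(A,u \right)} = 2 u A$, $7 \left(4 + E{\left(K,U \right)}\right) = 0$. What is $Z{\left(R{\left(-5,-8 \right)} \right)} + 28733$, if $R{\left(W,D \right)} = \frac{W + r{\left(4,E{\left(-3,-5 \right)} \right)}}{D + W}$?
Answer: $\frac{373566}{13} \approx 28736.0$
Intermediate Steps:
$E{\left(K,U \right)} = -4$ ($E{\left(K,U \right)} = -4 + \frac{1}{7} \cdot 0 = -4 + 0 = -4$)
$r{\left(A,u \right)} = 2 A u$
$R{\left(W,D \right)} = \frac{-32 + W}{D + W}$ ($R{\left(W,D \right)} = \frac{W + 2 \cdot 4 \left(-4\right)}{D + W} = \frac{W - 32}{D + W} = \frac{-32 + W}{D + W}$)
$Z{\left(R{\left(-5,-8 \right)} \right)} + 28733 = \frac{-32 - 5}{-8 - 5} + 28733 = \frac{1}{-13} \left(-37\right) + 28733 = \left(- \frac{1}{13}\right) \left(-37\right) + 28733 = \frac{37}{13} + 28733 = \frac{373566}{13}$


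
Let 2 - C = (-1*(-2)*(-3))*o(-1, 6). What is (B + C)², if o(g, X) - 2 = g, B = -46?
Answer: 1444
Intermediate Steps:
o(g, X) = 2 + g
C = 8 (C = 2 - -1*(-2)*(-3)*(2 - 1) = 2 - 2*(-3) = 2 - (-6) = 2 - 1*(-6) = 2 + 6 = 8)
(B + C)² = (-46 + 8)² = (-38)² = 1444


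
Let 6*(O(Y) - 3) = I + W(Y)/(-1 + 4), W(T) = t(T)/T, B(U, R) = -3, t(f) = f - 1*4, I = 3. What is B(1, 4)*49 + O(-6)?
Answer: -3872/27 ≈ -143.41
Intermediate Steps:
t(f) = -4 + f (t(f) = f - 4 = -4 + f)
W(T) = (-4 + T)/T
O(Y) = 7/2 + (-4 + Y)/(18*Y) (O(Y) = 3 + (3 + ((-4 + Y)/Y)/(-1 + 4))/6 = 3 + (3 + ((-4 + Y)/Y)/3)/6 = 3 + (3 + ((-4 + Y)/Y)*(1/3))/6 = 3 + (3 + (-4 + Y)/(3*Y))/6 = 3 + (1/2 + (-4 + Y)/(18*Y)) = 7/2 + (-4 + Y)/(18*Y))
B(1, 4)*49 + O(-6) = -3*49 + (2/9)*(-1 + 16*(-6))/(-6) = -147 + (2/9)*(-1/6)*(-1 - 96) = -147 + (2/9)*(-1/6)*(-97) = -147 + 97/27 = -3872/27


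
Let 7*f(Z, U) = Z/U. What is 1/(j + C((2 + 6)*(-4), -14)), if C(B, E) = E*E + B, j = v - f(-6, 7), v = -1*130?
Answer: 49/1672 ≈ 0.029306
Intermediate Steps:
f(Z, U) = Z/(7*U) (f(Z, U) = (Z/U)/7 = Z/(7*U))
v = -130
j = -6364/49 (j = -130 - (-6)/(7*7) = -130 - 1*(-6/49) = -130 + 6/49 = -6364/49 ≈ -129.88)
C(B, E) = B + E² (C(B, E) = E² + B = B + E²)
1/(j + C((2 + 6)*(-4), -14)) = 1/(-6364/49 + ((2 + 6)*(-4) + (-14)²)) = 1/(-6364/49 + (8*(-4) + 196)) = 1/(-6364/49 + (-32 + 196)) = 1/(-6364/49 + 164) = 1/(1672/49) = 49/1672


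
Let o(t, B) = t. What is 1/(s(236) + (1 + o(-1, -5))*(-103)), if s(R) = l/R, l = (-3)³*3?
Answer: -236/81 ≈ -2.9136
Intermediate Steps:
l = -81 (l = -27*3 = -81)
s(R) = -81/R
1/(s(236) + (1 + o(-1, -5))*(-103)) = 1/(-81/236 + (1 - 1)*(-103)) = 1/(-81*1/236 + 0*(-103)) = 1/(-81/236 + 0) = 1/(-81/236) = -236/81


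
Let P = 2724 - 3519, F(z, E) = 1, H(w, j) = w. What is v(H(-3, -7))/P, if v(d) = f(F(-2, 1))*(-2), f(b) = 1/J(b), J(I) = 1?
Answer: 2/795 ≈ 0.0025157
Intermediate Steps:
P = -795
f(b) = 1 (f(b) = 1/1 = 1)
v(d) = -2 (v(d) = 1*(-2) = -2)
v(H(-3, -7))/P = -2/(-795) = -2*(-1/795) = 2/795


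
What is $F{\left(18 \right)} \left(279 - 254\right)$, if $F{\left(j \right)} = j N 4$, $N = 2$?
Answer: $3600$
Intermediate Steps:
$F{\left(j \right)} = 8 j$ ($F{\left(j \right)} = j 2 \cdot 4 = 2 j 4 = 8 j$)
$F{\left(18 \right)} \left(279 - 254\right) = 8 \cdot 18 \left(279 - 254\right) = 144 \cdot 25 = 3600$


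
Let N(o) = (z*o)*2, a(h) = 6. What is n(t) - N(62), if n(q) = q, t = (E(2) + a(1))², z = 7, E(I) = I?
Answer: -804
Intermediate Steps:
N(o) = 14*o (N(o) = (7*o)*2 = 14*o)
t = 64 (t = (2 + 6)² = 8² = 64)
n(t) - N(62) = 64 - 14*62 = 64 - 1*868 = 64 - 868 = -804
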